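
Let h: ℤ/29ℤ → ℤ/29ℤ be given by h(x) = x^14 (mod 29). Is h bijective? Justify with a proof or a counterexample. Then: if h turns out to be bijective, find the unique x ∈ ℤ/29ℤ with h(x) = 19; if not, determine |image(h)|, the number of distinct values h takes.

3

h(2): Repeated squaring mod 29: 2^1 ≡ 2, 2^2 ≡ 2² = 4, 2^4 ≡ 4² = 16, 2^8 ≡ 16² = 256 ≡ 24. Since 14 = 8 + 4 + 2, 2^14 ≡ 24·16·4: 24·16 = 384 ≡ 7, then 7·4 = 28. So 2^14 ≡ 28 (mod 29).
h(3): Repeated squaring mod 29: 3^1 ≡ 3, 3^2 ≡ 3² = 9, 3^4 ≡ 9² = 81 ≡ 23, 3^8 ≡ 23² = 529 ≡ 7. Since 14 = 8 + 4 + 2, 3^14 ≡ 7·23·9: 7·23 = 161 ≡ 16, then 16·9 = 144 ≡ 28. So 3^14 ≡ 28 (mod 29).
So h(2) = h(3) = 28 while 2 ≠ 3, thus h is not injective, hence not bijective.
Since h is not bijective, we determine |image(h)|. Computing x^14 mod 29 for each x (by repeated squaring, reducing mod 29 at every step), the values h(0), h(1), …, h(28) are: 0, 1, 28, 28, 1, 1, 1, 1, 28, 1, 28, 28, 28, 1, 28, 28, 1, 28, 28, 28, 1, 28, 1, 1, 1, 1, 28, 28, 1.
The distinct values are {0, 1, 28}; there are 3 of them.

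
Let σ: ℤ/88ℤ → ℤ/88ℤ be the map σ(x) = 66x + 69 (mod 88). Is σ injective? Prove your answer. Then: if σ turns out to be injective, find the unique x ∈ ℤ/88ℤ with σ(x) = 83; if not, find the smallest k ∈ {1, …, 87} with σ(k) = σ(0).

By definition, σ is injective if σ(s) = σ(t) implies s = t.
We have gcd(66, 88) = 22 > 1. Taking s = 0 and t = 4: σ(0) = 69 and σ(4) = 66·4 + 69 = 333 ≡ 69 (mod 88).
So σ(0) = σ(4) while 0 ≠ 4, hence σ is not injective.
Since σ is not injective, we find the least positive k with σ(k) = σ(0): this means 66k ≡ 0 (mod 88), i.e. 88 ∣ 66k. Since gcd(66, 88) = 22, dividing through by 22 this holds exactly when 4 ∣ 3k, and as gcd(3, 4) = 1, exactly when 4 ∣ k.
The smallest positive such k is 4.

4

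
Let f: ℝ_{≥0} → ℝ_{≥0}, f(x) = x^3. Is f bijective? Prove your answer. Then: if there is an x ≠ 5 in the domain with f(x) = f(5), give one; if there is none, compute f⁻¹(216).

On ℝ_{≥0}, x ↦ x^3 is strictly increasing (injective) and for any y ∈ ℝ_{≥0} the 3rd root y^{1/3} lies in ℝ_{≥0} (surjective). So f is bijective.
Since x ↦ x^3 is strictly increasing on ℝ_{≥0}, it is injective there, so no x ≠ 5 in the domain has f(x) = f(5). We therefore compute f⁻¹(216) = 216^{1/3} = 6 (indeed 6^3 = 216).

6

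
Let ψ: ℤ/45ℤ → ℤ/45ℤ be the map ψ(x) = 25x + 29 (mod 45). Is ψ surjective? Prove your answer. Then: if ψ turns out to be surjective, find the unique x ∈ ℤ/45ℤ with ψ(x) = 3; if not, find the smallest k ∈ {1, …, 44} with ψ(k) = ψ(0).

Recall: ψ is surjective if every y in the codomain equals ψ(x) for some x in the domain.
Since gcd(25, 45) = 5, we have 25x ≡ 0 (mod 5) for all x, so ψ(x) ≡ 4 (mod 5).
But 0 ≢ 4 (mod 5), so 0 ∈ ℤ/45ℤ has no preimage. Thus ψ is not surjective.
Since ψ is not surjective, we find the least positive k with ψ(k) = ψ(0): this means 25k ≡ 0 (mod 45), i.e. 45 ∣ 25k. Since gcd(25, 45) = 5, dividing through by 5 this holds exactly when 9 ∣ 5k, and as gcd(5, 9) = 1, exactly when 9 ∣ k.
The smallest positive such k is 9.

9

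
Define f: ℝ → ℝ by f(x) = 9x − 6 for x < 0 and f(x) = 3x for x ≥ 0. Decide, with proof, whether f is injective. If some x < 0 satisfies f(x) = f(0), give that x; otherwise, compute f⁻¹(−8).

Both pieces are strictly increasing (slopes 9 and 3), so each is injective on its own interval.
The left piece maps (−∞, 0) onto (−∞, −6); the right piece maps [0, ∞) onto [0, ∞).
These images are disjoint, so no value is attained by both pieces. Therefore f is injective.
Because the two images are disjoint, no x < 0 has f(x) = f(0), so we compute f⁻¹(−8): −8 lies in (−∞, −6), so solve 9x − 6 = −8: x = (−8 + 6)/9 = −2/9.

-2/9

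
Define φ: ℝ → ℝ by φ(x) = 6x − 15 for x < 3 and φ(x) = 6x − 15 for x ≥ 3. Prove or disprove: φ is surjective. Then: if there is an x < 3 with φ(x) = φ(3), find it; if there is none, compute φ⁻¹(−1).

7/3

Both pieces are strictly increasing (slopes 6 and 6), so each is injective on its own interval.
The left piece maps (−∞, 3) onto (−∞, 3); the right piece maps [3, ∞) onto [3, ∞).
These images together cover ℝ, so φ is surjective.
Because the two images are disjoint, no x < 3 has φ(x) = φ(3), so we compute φ⁻¹(−1): −1 lies in (−∞, 3), so solve 6x − 15 = −1: x = (−1 + 15)/6 = 7/3.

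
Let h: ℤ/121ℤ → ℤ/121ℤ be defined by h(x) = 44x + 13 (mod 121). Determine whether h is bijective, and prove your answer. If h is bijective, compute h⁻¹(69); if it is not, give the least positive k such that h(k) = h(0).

11

We have gcd(44, 121) = 11 > 1. Taking x_1 = 0 and x_2 = 11: h(0) = 13 and h(11) = 44·11 + 13 = 497 ≡ 13 (mod 121).
So h(0) = h(11) while 0 ≠ 11, so h is not injective, hence not bijective.
Since h is not bijective, we find the least positive k with h(k) = h(0): this means 44k ≡ 0 (mod 121), i.e. 121 ∣ 44k. Since gcd(44, 121) = 11, dividing through by 11 this holds exactly when 11 ∣ 4k, and as gcd(4, 11) = 1, exactly when 11 ∣ k.
The smallest positive such k is 11.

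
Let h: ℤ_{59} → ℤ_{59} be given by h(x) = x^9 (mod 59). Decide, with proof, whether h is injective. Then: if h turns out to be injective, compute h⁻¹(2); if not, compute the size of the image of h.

50

Since 59 is prime, the nonzero elements of ℤ_{59} form a cyclic group of order 58.
As gcd(9, 58) = 1, raising to the 9th power is a bijection on this group: if s^9 ≡ t^9 then (st^{−1})^9 = 1, and the only element of order dividing gcd(9, 58) = 1 is 1, so s = t.
With h(0) = 0 this makes h injective on all of ℤ_{59}, hence bijective (finite equal-size domain and codomain). In particular h is injective.
Since h is injective, we find the preimage of 2. The inverse of x ↦ x^9 on (ℤ_{59})^× is x ↦ x^13, because 9·13 = 117 = 2·58 + 1 ≡ 1 (mod 58) and x^{58} = 1 for x ≠ 0 (Fermat). So h⁻¹(2) = 2^13 mod 59.
Repeated squaring mod 59: 2^1 ≡ 2, 2^2 ≡ 2² = 4, 2^4 ≡ 4² = 16, 2^8 ≡ 16² = 256 ≡ 20. Since 13 = 8 + 4 + 1, 2^13 ≡ 20·16·2: 20·16 = 320 ≡ 25, then 25·2 = 50. So 2^13 ≡ 50 (mod 59).
Hence h⁻¹(2) = 50.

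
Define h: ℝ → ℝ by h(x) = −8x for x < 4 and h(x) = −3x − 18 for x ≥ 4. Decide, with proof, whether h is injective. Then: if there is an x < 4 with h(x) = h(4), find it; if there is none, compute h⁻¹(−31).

Both pieces are strictly decreasing (slopes −8 and −3), so each is injective on its own interval.
The left piece maps (−∞, 4) onto (−32, ∞); the right piece maps [4, ∞) onto (−∞, −30].
These images overlap. In particular h(4) = −30 (right piece), and solving −8x = −30 on the left piece gives x = 15/4 < 4.
So h(15/4) = h(4) with 15/4 ≠ 4, and h is not injective. This x = 15/4 is the requested value below 4.

15/4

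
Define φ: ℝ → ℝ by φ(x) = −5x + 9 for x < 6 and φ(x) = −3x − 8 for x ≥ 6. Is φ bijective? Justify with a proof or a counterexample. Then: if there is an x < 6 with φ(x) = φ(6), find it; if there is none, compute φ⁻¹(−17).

Both pieces are strictly decreasing (slopes −5 and −3), so each is injective on its own interval.
The left piece maps (−∞, 6) onto (−21, ∞); the right piece maps [6, ∞) onto (−∞, −26].
The images leave a gap (−21 has no preimage), so φ is not surjective, hence not bijective.
Because the two images are disjoint, no x < 6 has φ(x) = φ(6), so we compute φ⁻¹(−17): −17 lies in (−21, ∞), so solve −5x + 9 = −17: x = (−17 − 9)/(−5) = 26/5.

26/5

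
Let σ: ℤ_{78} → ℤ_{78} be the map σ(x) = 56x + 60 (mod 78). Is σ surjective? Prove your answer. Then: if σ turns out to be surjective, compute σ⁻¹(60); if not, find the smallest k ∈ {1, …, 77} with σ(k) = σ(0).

Since gcd(56, 78) = 2, we have 56x ≡ 0 (mod 2) for all x, so σ(x) ≡ 0 (mod 2).
But 1 ≢ 0 (mod 2), so 1 ∈ ℤ_{78} has no preimage. So σ is not surjective.
Since σ is not surjective, we find the least positive k with σ(k) = σ(0): this means 56k ≡ 0 (mod 78), i.e. 78 ∣ 56k. Since gcd(56, 78) = 2, dividing through by 2 this holds exactly when 39 ∣ 28k, and as gcd(28, 39) = 1, exactly when 39 ∣ k.
The smallest positive such k is 39.

39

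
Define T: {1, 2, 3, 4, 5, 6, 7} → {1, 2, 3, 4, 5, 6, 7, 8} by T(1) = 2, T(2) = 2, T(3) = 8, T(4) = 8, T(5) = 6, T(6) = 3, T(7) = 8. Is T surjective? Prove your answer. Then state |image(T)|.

No element maps to 1, so T is not surjective.
The image of T is {2, 3, 6, 8}, which has 4 elements.

4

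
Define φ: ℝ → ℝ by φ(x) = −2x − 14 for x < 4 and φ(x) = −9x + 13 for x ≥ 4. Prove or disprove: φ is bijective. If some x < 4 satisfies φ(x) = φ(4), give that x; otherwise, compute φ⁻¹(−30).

43/9

Both pieces are strictly decreasing (slopes −2 and −9), so each is injective on its own interval.
The left piece maps (−∞, 4) onto (−22, ∞); the right piece maps [4, ∞) onto (−∞, −23].
The images leave a gap (−22 has no preimage), so φ is not surjective, hence not bijective.
Because the two images are disjoint, no x < 4 has φ(x) = φ(4), so we compute φ⁻¹(−30): −30 lies in (−∞, −23], so solve −9x + 13 = −30: x = (−30 − 13)/(−9) = 43/9.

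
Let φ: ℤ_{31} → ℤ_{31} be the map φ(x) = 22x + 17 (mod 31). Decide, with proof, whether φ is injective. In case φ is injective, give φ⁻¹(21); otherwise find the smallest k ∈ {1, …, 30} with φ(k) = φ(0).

3

Suppose φ(u) = φ(v) in ℤ_{31}. Then 22u + 17 ≡ 22v + 17 (mod 31), therefore 22(u − v) ≡ 0 (mod 31).
Since gcd(22, 31) = 1, 22 is invertible modulo 31, hence u − v ≡ 0 (mod 31), i.e. u = v.
Therefore φ is injective.
We now compute 22⁻¹ mod 31 explicitly. Euclid's algorithm: 31 = 1·22 + 9, 22 = 2·9 + 4, 9 = 2·4 + 1; back-substituting gives 1 = 24·22 − 17·31, so 22⁻¹ ≡ 24 (mod 31).
Since φ is injective, we compute φ⁻¹(21): solve 22x + 17 ≡ 21 (mod 31), i.e. 22x ≡ 4 (mod 31).
Multiplying by 22⁻¹ = 24 gives x ≡ 24·4 = 96 = 3·31 + 3 ≡ 3 (mod 31).
Check: φ(3) = 22·3 + 17 = 83 = 2·31 + 21 ≡ 21 (mod 31).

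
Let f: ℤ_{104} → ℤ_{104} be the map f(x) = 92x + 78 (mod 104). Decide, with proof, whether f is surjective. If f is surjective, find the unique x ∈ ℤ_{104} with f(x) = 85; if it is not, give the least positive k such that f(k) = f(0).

Since gcd(92, 104) = 4, we have 92x ≡ 0 (mod 4) for all x, so f(x) ≡ 2 (mod 4).
But 0 ≢ 2 (mod 4), so 0 ∈ ℤ_{104} has no preimage. Thus f is not surjective.
Since f is not surjective, we find the least positive k with f(k) = f(0): this means 92k ≡ 0 (mod 104), i.e. 104 ∣ 92k. Since gcd(92, 104) = 4, dividing through by 4 this holds exactly when 26 ∣ 23k, and as gcd(23, 26) = 1, exactly when 26 ∣ k.
The smallest positive such k is 26.

26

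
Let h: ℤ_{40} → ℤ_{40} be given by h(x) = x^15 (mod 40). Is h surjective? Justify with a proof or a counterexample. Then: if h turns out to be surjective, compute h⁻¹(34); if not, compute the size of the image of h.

h(0) = 0^15 = 0.
h(10): Repeated squaring mod 40: 10^1 ≡ 10, 10^2 ≡ 10² = 100 ≡ 20, 10^4 ≡ 20² = 400 ≡ 0, 10^8 ≡ 0² = 0. Since 15 = 8 + 4 + 2 + 1, 10^15 ≡ 0·0·20·10: 0·0 = 0, then 0·20 = 0, then 0·10 = 0. So 10^15 ≡ 0 (mod 40).
So h(0) = h(10) = 0 while 0 ≠ 10, therefore h is not injective.
A non-injective map from the 40-element set ℤ_{40} to itself takes at most 39 distinct values, so it cannot be surjective. Hence h is not surjective.
Since h is not surjective, we determine |image(h)|. Computing x^15 mod 40 for each x (by repeated squaring, reducing mod 40 at every step), the values h(0), h(1), …, h(39) are: 0, 1, 8, 27, 24, 5, 16, 23, 32, 9, 0, 11, 8, 37, 24, 15, 16, 33, 32, 19, 0, 21, 8, 7, 24, 25, 16, 3, 32, 29, 0, 31, 8, 17, 24, 35, 16, 13, 32, 39.
The distinct values are {0, 1, 3, 5, 7, 8, 9, 11, 13, 15, 16, 17, 19, 21, 23, 24, 25, 27, 29, 31, 32, 33, 35, 37, 39}; there are 25 of them.

25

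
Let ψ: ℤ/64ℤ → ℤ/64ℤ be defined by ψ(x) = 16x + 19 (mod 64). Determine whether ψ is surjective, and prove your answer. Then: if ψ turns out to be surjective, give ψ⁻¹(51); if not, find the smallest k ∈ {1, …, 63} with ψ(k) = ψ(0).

4

Recall: ψ is surjective if every y in the codomain equals ψ(x) for some x in the domain.
Since gcd(16, 64) = 16, we have 16x ≡ 0 (mod 16) for all x, so ψ(x) ≡ 3 (mod 16).
But 0 ≢ 3 (mod 16), so 0 ∈ ℤ/64ℤ has no preimage. Therefore ψ is not surjective.
Since ψ is not surjective, we find the least positive k with ψ(k) = ψ(0): this means 16k ≡ 0 (mod 64), i.e. 64 ∣ 16k. Since gcd(16, 64) = 16, dividing through by 16 this holds exactly when 4 ∣ k.
The smallest positive such k is 4.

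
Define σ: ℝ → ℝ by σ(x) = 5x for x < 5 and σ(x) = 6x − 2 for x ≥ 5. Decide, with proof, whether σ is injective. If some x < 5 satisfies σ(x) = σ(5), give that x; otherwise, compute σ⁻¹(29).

31/6

Both pieces are strictly increasing (slopes 5 and 6), so each is injective on its own interval.
The left piece maps (−∞, 5) onto (−∞, 25); the right piece maps [5, ∞) onto [28, ∞).
These images are disjoint, so no value is attained by both pieces. Thus σ is injective.
Because the two images are disjoint, no x < 5 has σ(x) = σ(5), so we compute σ⁻¹(29): 29 lies in [28, ∞), so solve 6x − 2 = 29: x = (29 + 2)/6 = 31/6.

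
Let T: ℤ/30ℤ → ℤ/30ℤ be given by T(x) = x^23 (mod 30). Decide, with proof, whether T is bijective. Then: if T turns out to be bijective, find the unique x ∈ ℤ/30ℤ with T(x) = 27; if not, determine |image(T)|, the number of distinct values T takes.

Computing x^23 mod 30 for each x (by repeated squaring, reducing mod 30 at every step), the values T(0), T(1), …, T(29) are: 0, 1, 8, 27, 4, 5, 6, 13, 2, 9, 10, 11, 18, 7, 14, 15, 16, 23, 12, 19, 20, 21, 28, 17, 24, 25, 26, 3, 22, 29.
Every element of ℤ/30ℤ appears exactly once in this list, so T is a bijection, and in particular bijective.
Since T is bijective, we read off the preimage of 27 from the same table: T(3) = 27, so T⁻¹(27) = 3.

3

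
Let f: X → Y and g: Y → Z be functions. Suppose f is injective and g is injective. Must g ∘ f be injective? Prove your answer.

Suppose (g ∘ f)(x_1) = (g ∘ f)(x_2), i.e. g(f(x_1)) = g(f(x_2)).
Since g is injective, f(x_1) = f(x_2). Since f is injective, x_1 = x_2. Hence g ∘ f is injective.

injective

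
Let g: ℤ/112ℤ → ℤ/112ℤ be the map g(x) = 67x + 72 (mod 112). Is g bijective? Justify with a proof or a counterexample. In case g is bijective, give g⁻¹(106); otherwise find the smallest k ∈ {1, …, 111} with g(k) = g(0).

54

Suppose g(a) = g(b) in ℤ/112ℤ. Then 67a + 72 ≡ 67b + 72 (mod 112), hence 67(a − b) ≡ 0 (mod 112).
Since gcd(67, 112) = 1, 67 is invertible modulo 112, so a − b ≡ 0 (mod 112), i.e. a = b.
We now compute 67⁻¹ mod 112 explicitly. Euclid's algorithm: 112 = 1·67 + 45, 67 = 1·45 + 22, 45 = 2·22 + 1; back-substituting gives 1 = 107·67 − 64·112, so 67⁻¹ ≡ 107 (mod 112).
For any y ∈ ℤ/112ℤ, x = 107(y − 72) mod 112 satisfies g(x) = 67·107(y − 72) + 72 ≡ y (since 67·107 ≡ 1 mod 112). So every y has a preimage.
So g is bijective.
Since g is bijective, we find g⁻¹(106): we need 67x ≡ 106 − 72 ≡ 34 (mod 112). Using 67⁻¹ = 107: x ≡ 107·34 = 3638 = 32·112 + 54, so x = 54.
Check: g(54) = 67·54 + 72 = 3690 = 32·112 + 106 ≡ 106 (mod 112).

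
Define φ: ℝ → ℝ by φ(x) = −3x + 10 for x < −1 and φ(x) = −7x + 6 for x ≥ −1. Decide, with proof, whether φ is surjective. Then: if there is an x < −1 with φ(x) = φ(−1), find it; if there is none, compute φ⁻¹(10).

-4/7

Both pieces are strictly decreasing (slopes −3 and −7), so each is injective on its own interval.
The left piece maps (−∞, −1) onto (13, ∞); the right piece maps [−1, ∞) onto (−∞, 13].
These images together cover ℝ, so φ is surjective.
Because the two images are disjoint, no x < −1 has φ(x) = φ(−1), so we compute φ⁻¹(10): 10 lies in (−∞, 13], so solve −7x + 6 = 10: x = (10 − 6)/(−7) = −4/7.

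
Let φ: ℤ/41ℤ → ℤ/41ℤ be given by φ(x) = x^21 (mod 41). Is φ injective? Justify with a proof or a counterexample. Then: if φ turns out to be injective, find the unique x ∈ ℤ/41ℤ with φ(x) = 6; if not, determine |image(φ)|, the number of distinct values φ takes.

35

Since 41 is prime, the nonzero elements of ℤ/41ℤ form a cyclic group of order 40.
As gcd(21, 40) = 1, raising to the 21st power is a bijection on this group: if a^21 ≡ b^21 then (ab^{−1})^21 = 1, and the only element of order dividing gcd(21, 40) = 1 is 1, so a = b.
With φ(0) = 0 this makes φ injective on all of ℤ/41ℤ, hence bijective (finite equal-size domain and codomain). In particular φ is injective.
Since φ is injective, we find the preimage of 6. The inverse of x ↦ x^21 on (ℤ/41ℤ)^× is x ↦ x^21, because 21·21 = 441 = 11·40 + 1 ≡ 1 (mod 40) and x^{40} = 1 for x ≠ 0 (Fermat). So φ⁻¹(6) = 6^21 mod 41.
Repeated squaring mod 41: 6^1 ≡ 6, 6^2 ≡ 6² = 36, 6^4 ≡ 36² = 1296 ≡ 25, 6^8 ≡ 25² = 625 ≡ 10, 6^16 ≡ 10² = 100 ≡ 18. Since 21 = 16 + 4 + 1, 6^21 ≡ 18·25·6: 18·25 = 450 ≡ 40, then 40·6 = 240 ≡ 35. So 6^21 ≡ 35 (mod 41).
Hence φ⁻¹(6) = 35.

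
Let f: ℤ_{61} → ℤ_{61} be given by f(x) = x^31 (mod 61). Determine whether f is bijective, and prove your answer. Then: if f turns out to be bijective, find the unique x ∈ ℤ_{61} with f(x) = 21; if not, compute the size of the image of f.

Since 61 is prime, the nonzero elements of ℤ_{61} form a cyclic group of order 60.
As gcd(31, 60) = 1, raising to the 31st power is a bijection on this group: if u^31 ≡ v^31 then (uv^{−1})^31 = 1, and the only element of order dividing gcd(31, 60) = 1 is 1, so u = v.
With f(0) = 0 this makes f injective on all of ℤ_{61}, hence bijective (finite equal-size domain and codomain). In particular f is bijective.
Since f is bijective, we find the preimage of 21. The inverse of x ↦ x^31 on (ℤ_{61})^× is x ↦ x^31, because 31·31 = 961 = 16·60 + 1 ≡ 1 (mod 60) and x^{60} = 1 for x ≠ 0 (Fermat). So f⁻¹(21) = 21^31 mod 61.
Repeated squaring mod 61: 21^1 ≡ 21, 21^2 ≡ 21² = 441 ≡ 14, 21^4 ≡ 14² = 196 ≡ 13, 21^8 ≡ 13² = 169 ≡ 47, 21^16 ≡ 47² = 2209 ≡ 13. Since 31 = 16 + 8 + 4 + 2 + 1, 21^31 ≡ 13·47·13·14·21: 13·47 = 611 ≡ 1, then 1·13 = 13, then 13·14 = 182 ≡ 60, then 60·21 = 1260 ≡ 40. So 21^31 ≡ 40 (mod 61).
Hence f⁻¹(21) = 40.

40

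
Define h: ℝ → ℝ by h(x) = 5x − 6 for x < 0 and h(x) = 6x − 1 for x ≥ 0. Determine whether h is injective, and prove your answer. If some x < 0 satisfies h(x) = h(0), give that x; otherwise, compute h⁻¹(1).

Both pieces are strictly increasing (slopes 5 and 6), so each is injective on its own interval.
The left piece maps (−∞, 0) onto (−∞, −6); the right piece maps [0, ∞) onto [−1, ∞).
These images are disjoint, so no value is attained by both pieces. Thus h is injective.
Because the two images are disjoint, no x < 0 has h(x) = h(0), so we compute h⁻¹(1): 1 lies in [−1, ∞), so solve 6x − 1 = 1: x = (1 + 1)/6 = 1/3.

1/3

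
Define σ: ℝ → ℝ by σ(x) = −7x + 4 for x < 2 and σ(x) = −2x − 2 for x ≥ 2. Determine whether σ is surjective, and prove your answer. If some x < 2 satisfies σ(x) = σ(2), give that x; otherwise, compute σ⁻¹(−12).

10/7

Both pieces are strictly decreasing (slopes −7 and −2), so each is injective on its own interval.
The left piece maps (−∞, 2) onto (−10, ∞); the right piece maps [2, ∞) onto (−∞, −6].
The union (−10, ∞) ∪ (−∞, −6] covers ℝ, so σ is surjective.
For the follow-up: the images overlap, so an x < 2 with σ(x) = σ(2) exists. σ(2) = −6; solving −7x + 4 = −6 for x < 2 gives x = (−6 − 4)/(−7) = 10/7.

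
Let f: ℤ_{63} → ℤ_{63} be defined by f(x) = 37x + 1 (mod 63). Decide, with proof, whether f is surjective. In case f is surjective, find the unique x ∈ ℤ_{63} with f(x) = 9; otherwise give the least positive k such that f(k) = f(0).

53

Since gcd(37, 63) = 1, 37 is invertible modulo 63. Euclid's algorithm: 63 = 1·37 + 26, 37 = 1·26 + 11, 26 = 2·11 + 4, 11 = 2·4 + 3, 4 = 1·3 + 1; back-substituting gives 1 = 46·37 − 27·63, so 37⁻¹ ≡ 46 (mod 63).
For any y ∈ ℤ_{63}, x = 46(y − 1) mod 63 satisfies f(x) = 37·46(y − 1) + 1 ≡ y (since 37·46 ≡ 1 mod 63). So every y has a preimage.
Hence f is surjective.
Since f is surjective, we find f⁻¹(9): we need 37x ≡ 9 − 1 ≡ 8 (mod 63). Using 37⁻¹ = 46: x ≡ 46·8 = 368 = 5·63 + 53, so x = 53.
Check: f(53) = 37·53 + 1 = 1962 = 31·63 + 9 ≡ 9 (mod 63).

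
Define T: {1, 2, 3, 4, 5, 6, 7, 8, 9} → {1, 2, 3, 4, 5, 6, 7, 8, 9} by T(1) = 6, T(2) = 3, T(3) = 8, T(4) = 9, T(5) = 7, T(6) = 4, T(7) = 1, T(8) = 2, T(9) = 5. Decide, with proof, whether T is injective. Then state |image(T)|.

The values T(1), …, T(9) are 6, 3, 8, 9, 7, 4, 1, 2, 5 — all distinct.
So T(a) = T(b) only when a = b, and T is injective.
The image of T is {1, 2, 3, 4, 5, 6, 7, 8, 9}, which has 9 elements.

9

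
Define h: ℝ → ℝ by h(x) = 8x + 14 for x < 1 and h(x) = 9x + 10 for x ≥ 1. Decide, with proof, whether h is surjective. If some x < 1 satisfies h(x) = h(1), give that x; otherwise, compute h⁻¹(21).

Both pieces are strictly increasing (slopes 8 and 9), so each is injective on its own interval.
The left piece maps (−∞, 1) onto (−∞, 22); the right piece maps [1, ∞) onto [19, ∞).
The union (−∞, 22) ∪ [19, ∞) covers ℝ, so h is surjective.
For the follow-up: the images overlap, so an x < 1 with h(x) = h(1) exists. h(1) = 19; solving 8x + 14 = 19 for x < 1 gives x = (19 − 14)/8 = 5/8.

5/8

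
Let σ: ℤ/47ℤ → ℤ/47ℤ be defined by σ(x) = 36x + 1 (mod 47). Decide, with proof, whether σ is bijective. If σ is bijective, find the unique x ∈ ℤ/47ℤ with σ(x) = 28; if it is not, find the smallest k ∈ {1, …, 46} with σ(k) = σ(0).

Suppose σ(s) = σ(t) in ℤ/47ℤ. Then 36s + 1 ≡ 36t + 1 (mod 47), hence 36(s − t) ≡ 0 (mod 47).
Since gcd(36, 47) = 1, 36 is invertible modulo 47, so s − t ≡ 0 (mod 47), i.e. s = t.
We now compute 36⁻¹ mod 47 explicitly. Euclid's algorithm: 47 = 1·36 + 11, 36 = 3·11 + 3, 11 = 3·3 + 2, 3 = 1·2 + 1; back-substituting gives 1 = 17·36 − 13·47, so 36⁻¹ ≡ 17 (mod 47).
For any y ∈ ℤ/47ℤ, x = 17(y − 1) mod 47 satisfies σ(x) = 36·17(y − 1) + 1 ≡ y (since 36·17 ≡ 1 mod 47). So every y has a preimage.
Therefore σ is bijective.
Since σ is bijective, we find σ⁻¹(28): we need 36x ≡ 28 − 1 ≡ 27 (mod 47). Using 36⁻¹ = 17: x ≡ 17·27 = 459 = 9·47 + 36, so x = 36.
Check: σ(36) = 36·36 + 1 = 1297 = 27·47 + 28 ≡ 28 (mod 47).

36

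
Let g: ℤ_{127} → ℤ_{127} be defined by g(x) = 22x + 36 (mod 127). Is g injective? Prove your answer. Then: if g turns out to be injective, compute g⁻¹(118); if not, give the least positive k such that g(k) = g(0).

If g(u) = g(v), then 22u ≡ 22v (mod 127). Because gcd(22, 127) = 1, we may cancel 22 to get u ≡ v (mod 127).
Hence g is injective.
We now compute 22⁻¹ mod 127 explicitly. Euclid's algorithm: 127 = 5·22 + 17, 22 = 1·17 + 5, 17 = 3·5 + 2, 5 = 2·2 + 1; back-substituting gives 1 = 52·22 − 9·127, so 22⁻¹ ≡ 52 (mod 127).
Since g is injective, we find g⁻¹(118): we need 22x ≡ 118 − 36 ≡ 82 (mod 127). Using 22⁻¹ = 52: x ≡ 52·82 = 4264 = 33·127 + 73, so x = 73.
Check: g(73) = 22·73 + 36 = 1642 = 12·127 + 118 ≡ 118 (mod 127).

73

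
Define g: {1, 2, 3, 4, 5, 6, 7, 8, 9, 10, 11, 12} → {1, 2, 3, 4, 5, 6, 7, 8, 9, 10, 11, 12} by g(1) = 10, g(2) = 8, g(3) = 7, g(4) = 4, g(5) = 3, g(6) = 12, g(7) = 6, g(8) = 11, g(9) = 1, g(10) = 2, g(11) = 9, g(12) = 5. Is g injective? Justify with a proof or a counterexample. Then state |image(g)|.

The values g(1), …, g(12) are 10, 8, 7, 4, 3, 12, 6, 11, 1, 2, 9, 5 — all distinct.
So g(u) = g(v) only when u = v, and g is injective.
The image of g is {1, 2, 3, 4, 5, 6, 7, 8, 9, 10, 11, 12}, which has 12 elements.

12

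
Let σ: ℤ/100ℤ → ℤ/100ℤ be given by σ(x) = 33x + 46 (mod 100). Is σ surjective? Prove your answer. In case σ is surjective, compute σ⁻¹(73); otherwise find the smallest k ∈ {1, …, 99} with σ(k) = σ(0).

By definition, surjectivity means every element of the codomain has a preimage under σ.
Since gcd(33, 100) = 1, 33 is invertible modulo 100. Euclid's algorithm: 100 = 3·33 + 1; back-substituting gives 1 = 97·33 − 32·100, so 33⁻¹ ≡ 97 (mod 100).
For any y ∈ ℤ/100ℤ, x = 97(y − 46) mod 100 satisfies σ(x) = 33·97(y − 46) + 46 ≡ y (since 33·97 ≡ 1 mod 100). So every y has a preimage.
So σ is surjective.
Since σ is surjective, we find σ⁻¹(73): we need 33x ≡ 73 − 46 ≡ 27 (mod 100). Using 33⁻¹ = 97: x ≡ 97·27 = 2619 = 26·100 + 19, so x = 19.
Check: σ(19) = 33·19 + 46 = 673 = 6·100 + 73 ≡ 73 (mod 100).

19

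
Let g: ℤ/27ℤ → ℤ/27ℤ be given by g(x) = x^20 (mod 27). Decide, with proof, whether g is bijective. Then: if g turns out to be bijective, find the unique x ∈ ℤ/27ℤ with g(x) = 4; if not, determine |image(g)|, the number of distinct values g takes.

g(0) = 0^20 = 0.
g(3): Repeated squaring mod 27: 3^1 ≡ 3, 3^2 ≡ 3² = 9, 3^4 ≡ 9² = 81 ≡ 0, 3^8 ≡ 0² = 0, 3^16 ≡ 0² = 0. Since 20 = 16 + 4, 3^20 ≡ 0·0: 0·0 = 0. So 3^20 ≡ 0 (mod 27).
So g(0) = g(3) = 0 while 0 ≠ 3, therefore g is not injective, hence not bijective.
Since g is not bijective, we determine |image(g)|. Computing x^20 mod 27 for each x (by repeated squaring, reducing mod 27 at every step), the values g(0), g(1), …, g(26) are: 0, 1, 4, 0, 16, 25, 0, 22, 10, 0, 19, 13, 0, 7, 7, 0, 13, 19, 0, 10, 22, 0, 25, 16, 0, 4, 1.
The distinct values are {0, 1, 4, 7, 10, 13, 16, 19, 22, 25}; there are 10 of them.

10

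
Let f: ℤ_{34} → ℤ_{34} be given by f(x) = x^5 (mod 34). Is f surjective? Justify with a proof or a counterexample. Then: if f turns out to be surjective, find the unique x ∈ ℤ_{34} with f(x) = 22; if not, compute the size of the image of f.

Computing x^5 mod 34 for each x (by repeated squaring, reducing mod 34 at every step), the values f(0), f(1), …, f(33) are: 0, 1, 32, 5, 4, 31, 24, 11, 26, 25, 6, 27, 20, 13, 12, 19, 16, 17, 18, 15, 22, 21, 14, 7, 28, 9, 8, 23, 10, 3, 30, 29, 2, 33.
Every element of ℤ_{34} appears exactly once in this list, so f is a bijection, and in particular surjective.
Since f is surjective, we read off the preimage of 22 from the same table: f(20) = 22, so f⁻¹(22) = 20.

20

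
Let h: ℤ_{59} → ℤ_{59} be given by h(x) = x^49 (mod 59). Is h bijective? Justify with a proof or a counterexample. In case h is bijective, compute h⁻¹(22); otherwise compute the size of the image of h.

Since 59 is prime, the nonzero elements of ℤ_{59} form a cyclic group of order 58.
As gcd(49, 58) = 1, raising to the 49th power is a bijection on this group: if x_1^49 ≡ x_2^49 then (x_1x_2^{−1})^49 = 1, and the only element of order dividing gcd(49, 58) = 1 is 1, so x_1 = x_2.
With h(0) = 0 this makes h injective on all of ℤ_{59}, hence bijective (finite equal-size domain and codomain). In particular h is bijective.
Since h is bijective, we find the preimage of 22. The inverse of x ↦ x^49 on (ℤ_{59})^× is x ↦ x^45, because 49·45 = 2205 = 38·58 + 1 ≡ 1 (mod 58) and x^{58} = 1 for x ≠ 0 (Fermat). So h⁻¹(22) = 22^45 mod 59.
Repeated squaring mod 59: 22^1 ≡ 22, 22^2 ≡ 22² = 484 ≡ 12, 22^4 ≡ 12² = 144 ≡ 26, 22^8 ≡ 26² = 676 ≡ 27, 22^16 ≡ 27² = 729 ≡ 21, 22^32 ≡ 21² = 441 ≡ 28. Since 45 = 32 + 8 + 4 + 1, 22^45 ≡ 28·27·26·22: 28·27 = 756 ≡ 48, then 48·26 = 1248 ≡ 9, then 9·22 = 198 ≡ 21. So 22^45 ≡ 21 (mod 59).
Hence h⁻¹(22) = 21.

21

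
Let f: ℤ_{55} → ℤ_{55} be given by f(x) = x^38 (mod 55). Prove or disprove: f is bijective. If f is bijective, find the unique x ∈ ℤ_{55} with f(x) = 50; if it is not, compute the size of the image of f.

f(3): Repeated squaring mod 55: 3^1 ≡ 3, 3^2 ≡ 3² = 9, 3^4 ≡ 9² = 81 ≡ 26, 3^8 ≡ 26² = 676 ≡ 16, 3^16 ≡ 16² = 256 ≡ 36, 3^32 ≡ 36² = 1296 ≡ 31. Since 38 = 32 + 4 + 2, 3^38 ≡ 31·26·9: 31·26 = 806 ≡ 36, then 36·9 = 324 ≡ 49. So 3^38 ≡ 49 (mod 55).
f(8): Repeated squaring mod 55: 8^1 ≡ 8, 8^2 ≡ 8² = 64 ≡ 9, 8^4 ≡ 9² = 81 ≡ 26, 8^8 ≡ 26² = 676 ≡ 16, 8^16 ≡ 16² = 256 ≡ 36, 8^32 ≡ 36² = 1296 ≡ 31. Since 38 = 32 + 4 + 2, 8^38 ≡ 31·26·9: 31·26 = 806 ≡ 36, then 36·9 = 324 ≡ 49. So 8^38 ≡ 49 (mod 55).
So f(3) = f(8) = 49 while 3 ≠ 8, therefore f is not injective, hence not bijective.
Since f is not bijective, we determine |image(f)|. Computing x^38 mod 55 for each x (by repeated squaring, reducing mod 55 at every step), the values f(0), f(1), …, f(54) are: 0, 1, 14, 49, 31, 15, 26, 9, 49, 36, 45, 11, 34, 14, 16, 20, 26, 4, 9, 16, 25, 1, 44, 34, 36, 5, 31, 4, 4, 31, 5, 36, 34, 44, 1, 25, 16, 9, 4, 26, 20, 16, 14, 34, 11, 45, 36, 49, 9, 26, 15, 31, 49, 14, 1.
The distinct values are {0, 1, 4, 5, 9, 11, 14, 15, 16, 20, 25, 26, 31, 34, 36, 44, 45, 49}; there are 18 of them.

18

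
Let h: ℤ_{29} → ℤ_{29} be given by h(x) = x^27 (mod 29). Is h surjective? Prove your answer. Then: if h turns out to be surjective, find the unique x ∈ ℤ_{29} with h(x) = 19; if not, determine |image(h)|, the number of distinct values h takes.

26

Since 29 is prime, the nonzero elements of ℤ_{29} form a cyclic group of order 28.
As gcd(27, 28) = 1, raising to the 27th power is a bijection on this group: if u^27 ≡ v^27 then (uv^{−1})^27 = 1, and the only element of order dividing gcd(27, 28) = 1 is 1, so u = v.
With h(0) = 0 this makes h injective on all of ℤ_{29}, hence bijective (finite equal-size domain and codomain). In particular h is surjective.
Since h is surjective, we find the preimage of 19. The inverse of x ↦ x^27 on (ℤ_{29})^× is x ↦ x^27, because 27·27 = 729 = 26·28 + 1 ≡ 1 (mod 28) and x^{28} = 1 for x ≠ 0 (Fermat). So h⁻¹(19) = 19^27 mod 29.
Repeated squaring mod 29: 19^1 ≡ 19, 19^2 ≡ 19² = 361 ≡ 13, 19^4 ≡ 13² = 169 ≡ 24, 19^8 ≡ 24² = 576 ≡ 25, 19^16 ≡ 25² = 625 ≡ 16. Since 27 = 16 + 8 + 2 + 1, 19^27 ≡ 16·25·13·19: 16·25 = 400 ≡ 23, then 23·13 = 299 ≡ 9, then 9·19 = 171 ≡ 26. So 19^27 ≡ 26 (mod 29).
Hence h⁻¹(19) = 26.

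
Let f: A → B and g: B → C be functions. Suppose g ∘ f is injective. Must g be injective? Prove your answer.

not injective

No. Take A = {0, 1}, B = {0, 1, 2}, C = {0, 1, 2}, f(a) = a for each a ∈ A, and g(b) = 1 if b ∈ {1, 2} else g(b) = b.
Then g ∘ f = f is injective (A ⊂ B and f is the inclusion), but g(1) = g(2) = 1 with 1 ≠ 2, so g is not injective.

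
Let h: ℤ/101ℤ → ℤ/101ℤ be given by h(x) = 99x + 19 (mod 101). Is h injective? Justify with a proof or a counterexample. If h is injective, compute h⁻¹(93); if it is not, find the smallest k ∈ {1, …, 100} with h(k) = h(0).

By definition, injectivity means: for all x_1, x_2 in the domain, h(x_1) = h(x_2) implies x_1 = x_2.
Suppose h(x_1) = h(x_2) in ℤ/101ℤ. Then 99x_1 + 19 ≡ 99x_2 + 19 (mod 101), so 99(x_1 − x_2) ≡ 0 (mod 101).
Since gcd(99, 101) = 1, 99 is invertible modulo 101, therefore x_1 − x_2 ≡ 0 (mod 101), i.e. x_1 = x_2.
Hence h is injective.
We now compute 99⁻¹ mod 101 explicitly. Euclid's algorithm: 101 = 1·99 + 2, 99 = 49·2 + 1; back-substituting gives 1 = 50·99 − 49·101, so 99⁻¹ ≡ 50 (mod 101).
Since h is injective, we compute h⁻¹(93): solve 99x + 19 ≡ 93 (mod 101), i.e. 99x ≡ 74 (mod 101).
Multiplying by 99⁻¹ = 50 gives x ≡ 50·74 = 3700 = 36·101 + 64 ≡ 64 (mod 101).
Check: h(64) = 99·64 + 19 = 6355 = 62·101 + 93 ≡ 93 (mod 101).

64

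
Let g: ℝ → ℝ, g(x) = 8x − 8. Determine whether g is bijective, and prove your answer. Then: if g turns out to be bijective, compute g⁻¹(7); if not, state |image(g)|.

Recall that g is injective if g(s) = g(t) implies s = t.
Suppose g(s) = g(t). Then 8s − 8 = 8t − 8, hence 8s = 8t, therefore s = t.
For any y ∈ ℝ, x = (y + 8)/8 satisfies g(x) = y.
Thus g is bijective.
Since g is bijective, we compute g⁻¹(7) = (7 + 8)/8 = 15/8.

15/8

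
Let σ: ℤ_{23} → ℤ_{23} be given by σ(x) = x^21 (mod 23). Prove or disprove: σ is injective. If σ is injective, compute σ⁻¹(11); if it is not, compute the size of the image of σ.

21

Since 23 is prime, the nonzero elements of ℤ_{23} form a cyclic group of order 22.
As gcd(21, 22) = 1, raising to the 21st power is a bijection on this group: if x_1^21 ≡ x_2^21 then (x_1x_2^{−1})^21 = 1, and the only element of order dividing gcd(21, 22) = 1 is 1, so x_1 = x_2.
With σ(0) = 0 this makes σ injective on all of ℤ_{23}, hence bijective (finite equal-size domain and codomain). In particular σ is injective.
Since σ is injective, we find the preimage of 11. The inverse of x ↦ x^21 on (ℤ_{23})^× is x ↦ x^21, because 21·21 = 441 = 20·22 + 1 ≡ 1 (mod 22) and x^{22} = 1 for x ≠ 0 (Fermat). So σ⁻¹(11) = 11^21 mod 23.
Repeated squaring mod 23: 11^1 ≡ 11, 11^2 ≡ 11² = 121 ≡ 6, 11^4 ≡ 6² = 36 ≡ 13, 11^8 ≡ 13² = 169 ≡ 8, 11^16 ≡ 8² = 64 ≡ 18. Since 21 = 16 + 4 + 1, 11^21 ≡ 18·13·11: 18·13 = 234 ≡ 4, then 4·11 = 44 ≡ 21. So 11^21 ≡ 21 (mod 23).
Hence σ⁻¹(11) = 21.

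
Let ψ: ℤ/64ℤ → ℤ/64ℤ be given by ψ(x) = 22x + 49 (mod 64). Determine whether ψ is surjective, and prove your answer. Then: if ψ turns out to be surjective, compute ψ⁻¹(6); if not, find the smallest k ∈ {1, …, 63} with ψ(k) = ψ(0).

Recall: surjectivity means every element of the codomain has a preimage under ψ.
Since gcd(22, 64) = 2, we have 22x ≡ 0 (mod 2) for all x, so ψ(x) ≡ 1 (mod 2).
But 0 ≢ 1 (mod 2), so 0 ∈ ℤ/64ℤ has no preimage. Therefore ψ is not surjective.
Since ψ is not surjective, we find the least positive k with ψ(k) = ψ(0): this means 22k ≡ 0 (mod 64), i.e. 64 ∣ 22k. Since gcd(22, 64) = 2, dividing through by 2 this holds exactly when 32 ∣ 11k, and as gcd(11, 32) = 1, exactly when 32 ∣ k.
The smallest positive such k is 32.

32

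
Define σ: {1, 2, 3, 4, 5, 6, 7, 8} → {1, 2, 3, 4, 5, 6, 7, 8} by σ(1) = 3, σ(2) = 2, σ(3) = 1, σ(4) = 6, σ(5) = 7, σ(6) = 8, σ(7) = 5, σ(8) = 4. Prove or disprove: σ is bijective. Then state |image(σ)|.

8

The values 3, 2, 1, 6, 7, 8, 5, 4 are a permutation of {1, 2, 3, 4, 5, 6, 7, 8}: each element appears exactly once.
So σ is injective and surjective, hence bijective.
The image of σ is {1, 2, 3, 4, 5, 6, 7, 8}, which has 8 elements.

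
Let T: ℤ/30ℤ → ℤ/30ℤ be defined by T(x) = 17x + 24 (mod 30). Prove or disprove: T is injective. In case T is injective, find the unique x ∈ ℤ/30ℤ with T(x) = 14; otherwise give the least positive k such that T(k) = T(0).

10

Recall that T is injective when T(x_1) = T(x_2) forces x_1 = x_2.
If T(x_1) = T(x_2), then 17x_1 ≡ 17x_2 (mod 30). Because gcd(17, 30) = 1, we may cancel 17 to get x_1 ≡ x_2 (mod 30).
Therefore T is injective.
We now compute 17⁻¹ mod 30 explicitly. Euclid's algorithm: 30 = 1·17 + 13, 17 = 1·13 + 4, 13 = 3·4 + 1; back-substituting gives 1 = 23·17 − 13·30, so 17⁻¹ ≡ 23 (mod 30).
Since T is injective, we find T⁻¹(14): we need 17x ≡ 14 − 24 ≡ 20 (mod 30). Using 17⁻¹ = 23: x ≡ 23·20 = 460 = 15·30 + 10, so x = 10.
Check: T(10) = 17·10 + 24 = 194 = 6·30 + 14 ≡ 14 (mod 30).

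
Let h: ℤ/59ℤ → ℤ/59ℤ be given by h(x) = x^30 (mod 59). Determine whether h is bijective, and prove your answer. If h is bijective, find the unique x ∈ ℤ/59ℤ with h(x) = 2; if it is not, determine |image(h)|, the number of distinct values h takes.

h(29): Repeated squaring mod 59: 29^1 ≡ 29, 29^2 ≡ 29² = 841 ≡ 15, 29^4 ≡ 15² = 225 ≡ 48, 29^8 ≡ 48² = 2304 ≡ 3, 29^16 ≡ 3² = 9. Since 30 = 16 + 8 + 4 + 2, 29^30 ≡ 9·3·48·15: 9·3 = 27, then 27·48 = 1296 ≡ 57, then 57·15 = 855 ≡ 29. So 29^30 ≡ 29 (mod 59).
h(30): Repeated squaring mod 59: 30^1 ≡ 30, 30^2 ≡ 30² = 900 ≡ 15, 30^4 ≡ 15² = 225 ≡ 48, 30^8 ≡ 48² = 2304 ≡ 3, 30^16 ≡ 3² = 9. Since 30 = 16 + 8 + 4 + 2, 30^30 ≡ 9·3·48·15: 9·3 = 27, then 27·48 = 1296 ≡ 57, then 57·15 = 855 ≡ 29. So 30^30 ≡ 29 (mod 59).
So h(29) = h(30) = 29 while 29 ≠ 30, thus h is not injective, hence not bijective.
Since h is not bijective, we determine |image(h)|. Computing x^30 mod 59 for each x (by repeated squaring, reducing mod 59 at every step), the values h(0), h(1), …, h(58) are: 0, 1, 57, 3, 4, 5, 53, 7, 51, 9, 49, 48, 12, 46, 45, 15, 16, 17, 41, 19, 20, 21, 22, 36, 35, 25, 26, 27, 28, 29, 29, 28, 27, 26, 25, 35, 36, 22, 21, 20, 19, 41, 17, 16, 15, 45, 46, 12, 48, 49, 9, 51, 7, 53, 5, 4, 3, 57, 1.
The distinct values are {0, 1, 3, 4, 5, 7, 9, 12, 15, 16, 17, 19, 20, 21, 22, 25, 26, 27, 28, 29, 35, 36, 41, 45, 46, 48, 49, 51, 53, 57}; there are 30 of them.

30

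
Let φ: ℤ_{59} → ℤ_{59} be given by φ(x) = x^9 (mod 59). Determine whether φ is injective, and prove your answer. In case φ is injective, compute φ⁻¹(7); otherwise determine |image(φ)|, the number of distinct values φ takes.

Since 59 is prime, the nonzero elements of ℤ_{59} form a cyclic group of order 58.
As gcd(9, 58) = 1, raising to the 9th power is a bijection on this group: if u^9 ≡ v^9 then (uv^{−1})^9 = 1, and the only element of order dividing gcd(9, 58) = 1 is 1, so u = v.
With φ(0) = 0 this makes φ injective on all of ℤ_{59}, hence bijective (finite equal-size domain and codomain). In particular φ is injective.
Since φ is injective, we find the preimage of 7. The inverse of x ↦ x^9 on (ℤ_{59})^× is x ↦ x^13, because 9·13 = 117 = 2·58 + 1 ≡ 1 (mod 58) and x^{58} = 1 for x ≠ 0 (Fermat). So φ⁻¹(7) = 7^13 mod 59.
Repeated squaring mod 59: 7^1 ≡ 7, 7^2 ≡ 7² = 49, 7^4 ≡ 49² = 2401 ≡ 41, 7^8 ≡ 41² = 1681 ≡ 29. Since 13 = 8 + 4 + 1, 7^13 ≡ 29·41·7: 29·41 = 1189 ≡ 9, then 9·7 = 63 ≡ 4. So 7^13 ≡ 4 (mod 59).
Hence φ⁻¹(7) = 4.

4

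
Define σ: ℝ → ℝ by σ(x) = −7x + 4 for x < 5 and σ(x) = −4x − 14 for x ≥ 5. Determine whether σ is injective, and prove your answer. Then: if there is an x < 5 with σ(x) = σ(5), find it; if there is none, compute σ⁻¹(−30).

34/7

Both pieces are strictly decreasing (slopes −7 and −4), so each is injective on its own interval.
The left piece maps (−∞, 5) onto (−31, ∞); the right piece maps [5, ∞) onto (−∞, −34].
These images are disjoint, so no value is attained by both pieces. Therefore σ is injective.
Because the two images are disjoint, no x < 5 has σ(x) = σ(5), so we compute σ⁻¹(−30): −30 lies in (−31, ∞), so solve −7x + 4 = −30: x = (−30 − 4)/(−7) = 34/7.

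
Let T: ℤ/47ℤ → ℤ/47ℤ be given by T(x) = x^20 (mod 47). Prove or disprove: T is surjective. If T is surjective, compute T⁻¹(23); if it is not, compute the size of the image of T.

T(23): Repeated squaring mod 47: 23^1 ≡ 23, 23^2 ≡ 23² = 529 ≡ 12, 23^4 ≡ 12² = 144 ≡ 3, 23^8 ≡ 3² = 9, 23^16 ≡ 9² = 81 ≡ 34. Since 20 = 16 + 4, 23^20 ≡ 34·3: 34·3 = 102 ≡ 8. So 23^20 ≡ 8 (mod 47).
T(24): Repeated squaring mod 47: 24^1 ≡ 24, 24^2 ≡ 24² = 576 ≡ 12, 24^4 ≡ 12² = 144 ≡ 3, 24^8 ≡ 3² = 9, 24^16 ≡ 9² = 81 ≡ 34. Since 20 = 16 + 4, 24^20 ≡ 34·3: 34·3 = 102 ≡ 8. So 24^20 ≡ 8 (mod 47).
So T(23) = T(24) = 8 while 23 ≠ 24, thus T is not injective.
A non-injective map from the 47-element set ℤ/47ℤ to itself takes at most 46 distinct values, so it cannot be surjective. Hence T is not surjective.
Since T is not surjective, we determine |image(T)|. Computing x^20 mod 47 for each x (by repeated squaring, reducing mod 47 at every step), the values T(0), T(1), …, T(46) are: 0, 1, 6, 7, 36, 3, 42, 37, 28, 2, 18, 25, 17, 4, 34, 21, 27, 32, 12, 16, 14, 24, 9, 8, 8, 9, 24, 14, 16, 12, 32, 27, 21, 34, 4, 17, 25, 18, 2, 28, 37, 42, 3, 36, 7, 6, 1.
The distinct values are {0, 1, 2, 3, 4, 6, 7, 8, 9, 12, 14, 16, 17, 18, 21, 24, 25, 27, 28, 32, 34, 36, 37, 42}; there are 24 of them.

24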